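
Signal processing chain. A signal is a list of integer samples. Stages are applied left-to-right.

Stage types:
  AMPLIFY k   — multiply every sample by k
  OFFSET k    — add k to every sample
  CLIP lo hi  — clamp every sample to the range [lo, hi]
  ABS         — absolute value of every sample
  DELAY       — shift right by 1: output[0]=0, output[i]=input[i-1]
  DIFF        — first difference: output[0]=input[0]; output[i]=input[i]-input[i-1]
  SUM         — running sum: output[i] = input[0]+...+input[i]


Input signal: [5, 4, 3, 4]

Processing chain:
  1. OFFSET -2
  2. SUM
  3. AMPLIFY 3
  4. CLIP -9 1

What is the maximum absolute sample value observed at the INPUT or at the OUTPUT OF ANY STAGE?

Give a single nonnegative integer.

Answer: 24

Derivation:
Input: [5, 4, 3, 4] (max |s|=5)
Stage 1 (OFFSET -2): 5+-2=3, 4+-2=2, 3+-2=1, 4+-2=2 -> [3, 2, 1, 2] (max |s|=3)
Stage 2 (SUM): sum[0..0]=3, sum[0..1]=5, sum[0..2]=6, sum[0..3]=8 -> [3, 5, 6, 8] (max |s|=8)
Stage 3 (AMPLIFY 3): 3*3=9, 5*3=15, 6*3=18, 8*3=24 -> [9, 15, 18, 24] (max |s|=24)
Stage 4 (CLIP -9 1): clip(9,-9,1)=1, clip(15,-9,1)=1, clip(18,-9,1)=1, clip(24,-9,1)=1 -> [1, 1, 1, 1] (max |s|=1)
Overall max amplitude: 24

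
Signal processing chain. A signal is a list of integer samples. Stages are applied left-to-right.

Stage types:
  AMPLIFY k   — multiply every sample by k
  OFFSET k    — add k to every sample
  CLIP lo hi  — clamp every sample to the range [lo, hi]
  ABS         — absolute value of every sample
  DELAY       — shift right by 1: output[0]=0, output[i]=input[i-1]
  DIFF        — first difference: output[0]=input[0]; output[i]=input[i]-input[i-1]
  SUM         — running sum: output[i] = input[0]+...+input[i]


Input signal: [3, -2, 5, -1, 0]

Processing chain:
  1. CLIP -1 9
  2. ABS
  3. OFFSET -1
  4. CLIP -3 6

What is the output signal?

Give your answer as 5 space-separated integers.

Answer: 2 0 4 0 -1

Derivation:
Input: [3, -2, 5, -1, 0]
Stage 1 (CLIP -1 9): clip(3,-1,9)=3, clip(-2,-1,9)=-1, clip(5,-1,9)=5, clip(-1,-1,9)=-1, clip(0,-1,9)=0 -> [3, -1, 5, -1, 0]
Stage 2 (ABS): |3|=3, |-1|=1, |5|=5, |-1|=1, |0|=0 -> [3, 1, 5, 1, 0]
Stage 3 (OFFSET -1): 3+-1=2, 1+-1=0, 5+-1=4, 1+-1=0, 0+-1=-1 -> [2, 0, 4, 0, -1]
Stage 4 (CLIP -3 6): clip(2,-3,6)=2, clip(0,-3,6)=0, clip(4,-3,6)=4, clip(0,-3,6)=0, clip(-1,-3,6)=-1 -> [2, 0, 4, 0, -1]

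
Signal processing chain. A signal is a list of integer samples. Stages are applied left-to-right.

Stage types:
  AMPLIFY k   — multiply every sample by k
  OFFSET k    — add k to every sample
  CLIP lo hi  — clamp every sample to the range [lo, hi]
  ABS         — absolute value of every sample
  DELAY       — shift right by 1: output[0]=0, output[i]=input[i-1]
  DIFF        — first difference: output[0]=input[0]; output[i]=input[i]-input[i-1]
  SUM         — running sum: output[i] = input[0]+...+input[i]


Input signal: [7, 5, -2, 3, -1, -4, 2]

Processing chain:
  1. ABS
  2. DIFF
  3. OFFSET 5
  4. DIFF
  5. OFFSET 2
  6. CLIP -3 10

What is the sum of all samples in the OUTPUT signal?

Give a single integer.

Input: [7, 5, -2, 3, -1, -4, 2]
Stage 1 (ABS): |7|=7, |5|=5, |-2|=2, |3|=3, |-1|=1, |-4|=4, |2|=2 -> [7, 5, 2, 3, 1, 4, 2]
Stage 2 (DIFF): s[0]=7, 5-7=-2, 2-5=-3, 3-2=1, 1-3=-2, 4-1=3, 2-4=-2 -> [7, -2, -3, 1, -2, 3, -2]
Stage 3 (OFFSET 5): 7+5=12, -2+5=3, -3+5=2, 1+5=6, -2+5=3, 3+5=8, -2+5=3 -> [12, 3, 2, 6, 3, 8, 3]
Stage 4 (DIFF): s[0]=12, 3-12=-9, 2-3=-1, 6-2=4, 3-6=-3, 8-3=5, 3-8=-5 -> [12, -9, -1, 4, -3, 5, -5]
Stage 5 (OFFSET 2): 12+2=14, -9+2=-7, -1+2=1, 4+2=6, -3+2=-1, 5+2=7, -5+2=-3 -> [14, -7, 1, 6, -1, 7, -3]
Stage 6 (CLIP -3 10): clip(14,-3,10)=10, clip(-7,-3,10)=-3, clip(1,-3,10)=1, clip(6,-3,10)=6, clip(-1,-3,10)=-1, clip(7,-3,10)=7, clip(-3,-3,10)=-3 -> [10, -3, 1, 6, -1, 7, -3]
Output sum: 17

Answer: 17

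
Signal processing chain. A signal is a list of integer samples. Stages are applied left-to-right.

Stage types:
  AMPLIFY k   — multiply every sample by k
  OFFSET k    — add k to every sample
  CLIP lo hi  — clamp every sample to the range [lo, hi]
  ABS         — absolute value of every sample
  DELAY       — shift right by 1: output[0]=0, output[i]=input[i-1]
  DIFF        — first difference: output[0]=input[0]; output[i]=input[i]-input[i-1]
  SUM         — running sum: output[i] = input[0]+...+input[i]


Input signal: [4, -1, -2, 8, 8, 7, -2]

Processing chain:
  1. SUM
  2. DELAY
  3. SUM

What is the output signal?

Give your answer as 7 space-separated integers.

Input: [4, -1, -2, 8, 8, 7, -2]
Stage 1 (SUM): sum[0..0]=4, sum[0..1]=3, sum[0..2]=1, sum[0..3]=9, sum[0..4]=17, sum[0..5]=24, sum[0..6]=22 -> [4, 3, 1, 9, 17, 24, 22]
Stage 2 (DELAY): [0, 4, 3, 1, 9, 17, 24] = [0, 4, 3, 1, 9, 17, 24] -> [0, 4, 3, 1, 9, 17, 24]
Stage 3 (SUM): sum[0..0]=0, sum[0..1]=4, sum[0..2]=7, sum[0..3]=8, sum[0..4]=17, sum[0..5]=34, sum[0..6]=58 -> [0, 4, 7, 8, 17, 34, 58]

Answer: 0 4 7 8 17 34 58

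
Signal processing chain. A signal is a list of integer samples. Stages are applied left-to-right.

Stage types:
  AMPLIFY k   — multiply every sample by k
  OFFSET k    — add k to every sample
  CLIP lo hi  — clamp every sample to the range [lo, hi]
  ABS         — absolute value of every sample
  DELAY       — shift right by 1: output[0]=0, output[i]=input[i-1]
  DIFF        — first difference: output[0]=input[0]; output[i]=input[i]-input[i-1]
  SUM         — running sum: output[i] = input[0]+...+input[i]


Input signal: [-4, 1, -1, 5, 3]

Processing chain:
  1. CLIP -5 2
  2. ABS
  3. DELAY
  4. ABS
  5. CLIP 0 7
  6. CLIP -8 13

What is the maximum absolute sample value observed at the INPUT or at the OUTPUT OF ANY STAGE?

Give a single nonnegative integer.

Answer: 5

Derivation:
Input: [-4, 1, -1, 5, 3] (max |s|=5)
Stage 1 (CLIP -5 2): clip(-4,-5,2)=-4, clip(1,-5,2)=1, clip(-1,-5,2)=-1, clip(5,-5,2)=2, clip(3,-5,2)=2 -> [-4, 1, -1, 2, 2] (max |s|=4)
Stage 2 (ABS): |-4|=4, |1|=1, |-1|=1, |2|=2, |2|=2 -> [4, 1, 1, 2, 2] (max |s|=4)
Stage 3 (DELAY): [0, 4, 1, 1, 2] = [0, 4, 1, 1, 2] -> [0, 4, 1, 1, 2] (max |s|=4)
Stage 4 (ABS): |0|=0, |4|=4, |1|=1, |1|=1, |2|=2 -> [0, 4, 1, 1, 2] (max |s|=4)
Stage 5 (CLIP 0 7): clip(0,0,7)=0, clip(4,0,7)=4, clip(1,0,7)=1, clip(1,0,7)=1, clip(2,0,7)=2 -> [0, 4, 1, 1, 2] (max |s|=4)
Stage 6 (CLIP -8 13): clip(0,-8,13)=0, clip(4,-8,13)=4, clip(1,-8,13)=1, clip(1,-8,13)=1, clip(2,-8,13)=2 -> [0, 4, 1, 1, 2] (max |s|=4)
Overall max amplitude: 5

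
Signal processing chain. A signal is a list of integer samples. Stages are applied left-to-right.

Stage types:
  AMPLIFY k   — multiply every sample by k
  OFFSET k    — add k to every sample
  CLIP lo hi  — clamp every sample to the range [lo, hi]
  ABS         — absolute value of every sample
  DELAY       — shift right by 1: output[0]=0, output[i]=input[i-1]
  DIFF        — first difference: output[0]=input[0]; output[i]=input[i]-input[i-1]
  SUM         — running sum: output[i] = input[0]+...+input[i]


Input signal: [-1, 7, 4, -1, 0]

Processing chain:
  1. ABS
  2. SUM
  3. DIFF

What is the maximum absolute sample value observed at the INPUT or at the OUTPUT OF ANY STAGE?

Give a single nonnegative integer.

Input: [-1, 7, 4, -1, 0] (max |s|=7)
Stage 1 (ABS): |-1|=1, |7|=7, |4|=4, |-1|=1, |0|=0 -> [1, 7, 4, 1, 0] (max |s|=7)
Stage 2 (SUM): sum[0..0]=1, sum[0..1]=8, sum[0..2]=12, sum[0..3]=13, sum[0..4]=13 -> [1, 8, 12, 13, 13] (max |s|=13)
Stage 3 (DIFF): s[0]=1, 8-1=7, 12-8=4, 13-12=1, 13-13=0 -> [1, 7, 4, 1, 0] (max |s|=7)
Overall max amplitude: 13

Answer: 13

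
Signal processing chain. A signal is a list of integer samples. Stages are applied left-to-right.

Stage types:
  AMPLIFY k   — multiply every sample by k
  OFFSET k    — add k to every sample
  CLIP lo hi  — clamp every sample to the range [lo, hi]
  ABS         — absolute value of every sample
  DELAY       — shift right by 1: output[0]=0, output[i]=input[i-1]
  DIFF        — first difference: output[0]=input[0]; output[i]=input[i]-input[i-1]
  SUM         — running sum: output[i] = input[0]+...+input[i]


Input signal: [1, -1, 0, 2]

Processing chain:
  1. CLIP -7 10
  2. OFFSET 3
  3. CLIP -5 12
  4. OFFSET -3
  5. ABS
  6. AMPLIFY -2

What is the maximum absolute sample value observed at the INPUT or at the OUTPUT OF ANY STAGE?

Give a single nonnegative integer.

Input: [1, -1, 0, 2] (max |s|=2)
Stage 1 (CLIP -7 10): clip(1,-7,10)=1, clip(-1,-7,10)=-1, clip(0,-7,10)=0, clip(2,-7,10)=2 -> [1, -1, 0, 2] (max |s|=2)
Stage 2 (OFFSET 3): 1+3=4, -1+3=2, 0+3=3, 2+3=5 -> [4, 2, 3, 5] (max |s|=5)
Stage 3 (CLIP -5 12): clip(4,-5,12)=4, clip(2,-5,12)=2, clip(3,-5,12)=3, clip(5,-5,12)=5 -> [4, 2, 3, 5] (max |s|=5)
Stage 4 (OFFSET -3): 4+-3=1, 2+-3=-1, 3+-3=0, 5+-3=2 -> [1, -1, 0, 2] (max |s|=2)
Stage 5 (ABS): |1|=1, |-1|=1, |0|=0, |2|=2 -> [1, 1, 0, 2] (max |s|=2)
Stage 6 (AMPLIFY -2): 1*-2=-2, 1*-2=-2, 0*-2=0, 2*-2=-4 -> [-2, -2, 0, -4] (max |s|=4)
Overall max amplitude: 5

Answer: 5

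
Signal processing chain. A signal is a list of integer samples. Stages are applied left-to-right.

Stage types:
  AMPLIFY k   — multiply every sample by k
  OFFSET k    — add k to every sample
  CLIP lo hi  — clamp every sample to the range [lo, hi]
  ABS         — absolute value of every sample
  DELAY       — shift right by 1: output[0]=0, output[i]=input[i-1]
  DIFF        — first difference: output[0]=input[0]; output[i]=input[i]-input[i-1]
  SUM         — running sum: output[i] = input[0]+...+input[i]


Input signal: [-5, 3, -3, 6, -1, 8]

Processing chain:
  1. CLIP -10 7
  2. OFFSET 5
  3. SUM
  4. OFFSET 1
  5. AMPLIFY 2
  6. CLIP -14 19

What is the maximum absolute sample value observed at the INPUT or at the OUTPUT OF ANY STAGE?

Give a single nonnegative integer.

Input: [-5, 3, -3, 6, -1, 8] (max |s|=8)
Stage 1 (CLIP -10 7): clip(-5,-10,7)=-5, clip(3,-10,7)=3, clip(-3,-10,7)=-3, clip(6,-10,7)=6, clip(-1,-10,7)=-1, clip(8,-10,7)=7 -> [-5, 3, -3, 6, -1, 7] (max |s|=7)
Stage 2 (OFFSET 5): -5+5=0, 3+5=8, -3+5=2, 6+5=11, -1+5=4, 7+5=12 -> [0, 8, 2, 11, 4, 12] (max |s|=12)
Stage 3 (SUM): sum[0..0]=0, sum[0..1]=8, sum[0..2]=10, sum[0..3]=21, sum[0..4]=25, sum[0..5]=37 -> [0, 8, 10, 21, 25, 37] (max |s|=37)
Stage 4 (OFFSET 1): 0+1=1, 8+1=9, 10+1=11, 21+1=22, 25+1=26, 37+1=38 -> [1, 9, 11, 22, 26, 38] (max |s|=38)
Stage 5 (AMPLIFY 2): 1*2=2, 9*2=18, 11*2=22, 22*2=44, 26*2=52, 38*2=76 -> [2, 18, 22, 44, 52, 76] (max |s|=76)
Stage 6 (CLIP -14 19): clip(2,-14,19)=2, clip(18,-14,19)=18, clip(22,-14,19)=19, clip(44,-14,19)=19, clip(52,-14,19)=19, clip(76,-14,19)=19 -> [2, 18, 19, 19, 19, 19] (max |s|=19)
Overall max amplitude: 76

Answer: 76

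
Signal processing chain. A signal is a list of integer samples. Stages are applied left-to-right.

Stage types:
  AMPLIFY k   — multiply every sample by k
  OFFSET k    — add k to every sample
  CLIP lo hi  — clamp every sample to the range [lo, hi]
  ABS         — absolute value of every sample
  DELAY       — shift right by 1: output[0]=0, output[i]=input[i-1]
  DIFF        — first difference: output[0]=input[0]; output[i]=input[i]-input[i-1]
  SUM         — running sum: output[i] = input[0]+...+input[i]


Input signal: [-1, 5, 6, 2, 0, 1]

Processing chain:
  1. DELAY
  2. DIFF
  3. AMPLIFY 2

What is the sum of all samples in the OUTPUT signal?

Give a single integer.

Answer: 0

Derivation:
Input: [-1, 5, 6, 2, 0, 1]
Stage 1 (DELAY): [0, -1, 5, 6, 2, 0] = [0, -1, 5, 6, 2, 0] -> [0, -1, 5, 6, 2, 0]
Stage 2 (DIFF): s[0]=0, -1-0=-1, 5--1=6, 6-5=1, 2-6=-4, 0-2=-2 -> [0, -1, 6, 1, -4, -2]
Stage 3 (AMPLIFY 2): 0*2=0, -1*2=-2, 6*2=12, 1*2=2, -4*2=-8, -2*2=-4 -> [0, -2, 12, 2, -8, -4]
Output sum: 0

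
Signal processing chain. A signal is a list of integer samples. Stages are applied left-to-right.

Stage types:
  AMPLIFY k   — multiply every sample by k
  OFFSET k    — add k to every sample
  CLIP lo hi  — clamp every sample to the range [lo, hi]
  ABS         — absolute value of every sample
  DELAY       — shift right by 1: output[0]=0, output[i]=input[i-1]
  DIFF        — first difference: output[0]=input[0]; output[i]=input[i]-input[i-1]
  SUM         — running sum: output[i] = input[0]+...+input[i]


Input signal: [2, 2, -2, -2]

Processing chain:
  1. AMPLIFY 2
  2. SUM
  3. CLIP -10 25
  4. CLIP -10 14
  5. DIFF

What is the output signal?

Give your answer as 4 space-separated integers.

Input: [2, 2, -2, -2]
Stage 1 (AMPLIFY 2): 2*2=4, 2*2=4, -2*2=-4, -2*2=-4 -> [4, 4, -4, -4]
Stage 2 (SUM): sum[0..0]=4, sum[0..1]=8, sum[0..2]=4, sum[0..3]=0 -> [4, 8, 4, 0]
Stage 3 (CLIP -10 25): clip(4,-10,25)=4, clip(8,-10,25)=8, clip(4,-10,25)=4, clip(0,-10,25)=0 -> [4, 8, 4, 0]
Stage 4 (CLIP -10 14): clip(4,-10,14)=4, clip(8,-10,14)=8, clip(4,-10,14)=4, clip(0,-10,14)=0 -> [4, 8, 4, 0]
Stage 5 (DIFF): s[0]=4, 8-4=4, 4-8=-4, 0-4=-4 -> [4, 4, -4, -4]

Answer: 4 4 -4 -4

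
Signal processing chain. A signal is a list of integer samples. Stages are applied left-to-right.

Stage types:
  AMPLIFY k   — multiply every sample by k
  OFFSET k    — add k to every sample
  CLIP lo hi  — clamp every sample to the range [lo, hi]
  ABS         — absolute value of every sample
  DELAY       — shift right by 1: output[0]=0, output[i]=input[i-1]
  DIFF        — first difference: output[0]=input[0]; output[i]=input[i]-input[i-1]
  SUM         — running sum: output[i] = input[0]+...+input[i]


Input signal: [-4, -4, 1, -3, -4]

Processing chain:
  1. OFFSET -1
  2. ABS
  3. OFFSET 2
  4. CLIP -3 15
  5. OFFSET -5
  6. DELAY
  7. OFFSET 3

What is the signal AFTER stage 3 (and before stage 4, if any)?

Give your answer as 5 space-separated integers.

Answer: 7 7 2 6 7

Derivation:
Input: [-4, -4, 1, -3, -4]
Stage 1 (OFFSET -1): -4+-1=-5, -4+-1=-5, 1+-1=0, -3+-1=-4, -4+-1=-5 -> [-5, -5, 0, -4, -5]
Stage 2 (ABS): |-5|=5, |-5|=5, |0|=0, |-4|=4, |-5|=5 -> [5, 5, 0, 4, 5]
Stage 3 (OFFSET 2): 5+2=7, 5+2=7, 0+2=2, 4+2=6, 5+2=7 -> [7, 7, 2, 6, 7]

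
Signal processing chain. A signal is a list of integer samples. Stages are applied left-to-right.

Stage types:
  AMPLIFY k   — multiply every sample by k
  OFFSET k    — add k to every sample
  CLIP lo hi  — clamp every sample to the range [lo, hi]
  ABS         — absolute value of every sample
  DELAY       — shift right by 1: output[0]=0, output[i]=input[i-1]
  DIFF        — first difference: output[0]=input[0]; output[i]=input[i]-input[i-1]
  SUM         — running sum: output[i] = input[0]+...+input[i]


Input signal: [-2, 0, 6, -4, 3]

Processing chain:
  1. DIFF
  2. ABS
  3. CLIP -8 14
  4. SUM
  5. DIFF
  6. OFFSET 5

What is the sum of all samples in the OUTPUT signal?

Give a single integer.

Answer: 52

Derivation:
Input: [-2, 0, 6, -4, 3]
Stage 1 (DIFF): s[0]=-2, 0--2=2, 6-0=6, -4-6=-10, 3--4=7 -> [-2, 2, 6, -10, 7]
Stage 2 (ABS): |-2|=2, |2|=2, |6|=6, |-10|=10, |7|=7 -> [2, 2, 6, 10, 7]
Stage 3 (CLIP -8 14): clip(2,-8,14)=2, clip(2,-8,14)=2, clip(6,-8,14)=6, clip(10,-8,14)=10, clip(7,-8,14)=7 -> [2, 2, 6, 10, 7]
Stage 4 (SUM): sum[0..0]=2, sum[0..1]=4, sum[0..2]=10, sum[0..3]=20, sum[0..4]=27 -> [2, 4, 10, 20, 27]
Stage 5 (DIFF): s[0]=2, 4-2=2, 10-4=6, 20-10=10, 27-20=7 -> [2, 2, 6, 10, 7]
Stage 6 (OFFSET 5): 2+5=7, 2+5=7, 6+5=11, 10+5=15, 7+5=12 -> [7, 7, 11, 15, 12]
Output sum: 52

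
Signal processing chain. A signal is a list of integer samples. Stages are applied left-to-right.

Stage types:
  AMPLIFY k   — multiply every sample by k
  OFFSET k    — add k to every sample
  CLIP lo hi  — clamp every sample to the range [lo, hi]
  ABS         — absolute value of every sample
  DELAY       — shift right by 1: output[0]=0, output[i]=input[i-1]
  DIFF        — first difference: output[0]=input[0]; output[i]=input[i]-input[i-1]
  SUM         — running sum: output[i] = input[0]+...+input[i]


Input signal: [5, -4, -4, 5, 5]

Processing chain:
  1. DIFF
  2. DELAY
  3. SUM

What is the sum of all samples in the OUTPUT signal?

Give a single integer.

Answer: 2

Derivation:
Input: [5, -4, -4, 5, 5]
Stage 1 (DIFF): s[0]=5, -4-5=-9, -4--4=0, 5--4=9, 5-5=0 -> [5, -9, 0, 9, 0]
Stage 2 (DELAY): [0, 5, -9, 0, 9] = [0, 5, -9, 0, 9] -> [0, 5, -9, 0, 9]
Stage 3 (SUM): sum[0..0]=0, sum[0..1]=5, sum[0..2]=-4, sum[0..3]=-4, sum[0..4]=5 -> [0, 5, -4, -4, 5]
Output sum: 2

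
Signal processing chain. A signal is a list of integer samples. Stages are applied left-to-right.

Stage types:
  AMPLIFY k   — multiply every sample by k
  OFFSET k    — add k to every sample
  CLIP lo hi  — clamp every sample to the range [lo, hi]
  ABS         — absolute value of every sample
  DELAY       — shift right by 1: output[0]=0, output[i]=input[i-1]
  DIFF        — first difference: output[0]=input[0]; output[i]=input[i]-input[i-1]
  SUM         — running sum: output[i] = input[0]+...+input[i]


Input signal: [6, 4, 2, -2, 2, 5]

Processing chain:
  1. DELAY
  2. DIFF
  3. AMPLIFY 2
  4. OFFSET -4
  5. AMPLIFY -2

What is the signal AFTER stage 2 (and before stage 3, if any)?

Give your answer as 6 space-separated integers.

Input: [6, 4, 2, -2, 2, 5]
Stage 1 (DELAY): [0, 6, 4, 2, -2, 2] = [0, 6, 4, 2, -2, 2] -> [0, 6, 4, 2, -2, 2]
Stage 2 (DIFF): s[0]=0, 6-0=6, 4-6=-2, 2-4=-2, -2-2=-4, 2--2=4 -> [0, 6, -2, -2, -4, 4]

Answer: 0 6 -2 -2 -4 4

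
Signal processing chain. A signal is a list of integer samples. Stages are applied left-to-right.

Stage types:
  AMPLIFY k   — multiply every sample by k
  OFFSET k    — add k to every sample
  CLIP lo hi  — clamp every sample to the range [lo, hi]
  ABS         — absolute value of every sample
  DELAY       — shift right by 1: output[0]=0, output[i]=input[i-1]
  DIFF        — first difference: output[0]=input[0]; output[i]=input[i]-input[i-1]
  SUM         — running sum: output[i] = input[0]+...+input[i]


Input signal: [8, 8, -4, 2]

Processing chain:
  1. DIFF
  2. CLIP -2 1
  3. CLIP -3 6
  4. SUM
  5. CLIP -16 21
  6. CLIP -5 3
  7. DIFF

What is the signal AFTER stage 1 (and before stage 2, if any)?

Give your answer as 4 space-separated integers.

Input: [8, 8, -4, 2]
Stage 1 (DIFF): s[0]=8, 8-8=0, -4-8=-12, 2--4=6 -> [8, 0, -12, 6]

Answer: 8 0 -12 6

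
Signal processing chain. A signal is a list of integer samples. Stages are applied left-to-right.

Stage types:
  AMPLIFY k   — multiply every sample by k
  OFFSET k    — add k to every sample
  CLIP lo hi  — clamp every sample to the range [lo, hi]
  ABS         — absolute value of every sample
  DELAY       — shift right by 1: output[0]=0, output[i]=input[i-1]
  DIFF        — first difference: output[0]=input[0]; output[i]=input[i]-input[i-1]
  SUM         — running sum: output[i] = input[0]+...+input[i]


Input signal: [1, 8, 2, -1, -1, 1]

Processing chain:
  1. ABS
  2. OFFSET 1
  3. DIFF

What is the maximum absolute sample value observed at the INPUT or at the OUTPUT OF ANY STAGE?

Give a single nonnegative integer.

Input: [1, 8, 2, -1, -1, 1] (max |s|=8)
Stage 1 (ABS): |1|=1, |8|=8, |2|=2, |-1|=1, |-1|=1, |1|=1 -> [1, 8, 2, 1, 1, 1] (max |s|=8)
Stage 2 (OFFSET 1): 1+1=2, 8+1=9, 2+1=3, 1+1=2, 1+1=2, 1+1=2 -> [2, 9, 3, 2, 2, 2] (max |s|=9)
Stage 3 (DIFF): s[0]=2, 9-2=7, 3-9=-6, 2-3=-1, 2-2=0, 2-2=0 -> [2, 7, -6, -1, 0, 0] (max |s|=7)
Overall max amplitude: 9

Answer: 9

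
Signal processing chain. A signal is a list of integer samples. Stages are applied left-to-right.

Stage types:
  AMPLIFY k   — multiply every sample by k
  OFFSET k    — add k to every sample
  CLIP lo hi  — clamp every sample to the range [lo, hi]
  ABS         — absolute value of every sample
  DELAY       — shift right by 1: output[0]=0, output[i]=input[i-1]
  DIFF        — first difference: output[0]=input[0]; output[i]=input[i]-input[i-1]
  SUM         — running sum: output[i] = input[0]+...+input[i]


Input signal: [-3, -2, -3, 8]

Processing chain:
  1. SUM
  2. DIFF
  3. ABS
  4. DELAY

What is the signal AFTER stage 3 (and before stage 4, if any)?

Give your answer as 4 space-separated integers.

Input: [-3, -2, -3, 8]
Stage 1 (SUM): sum[0..0]=-3, sum[0..1]=-5, sum[0..2]=-8, sum[0..3]=0 -> [-3, -5, -8, 0]
Stage 2 (DIFF): s[0]=-3, -5--3=-2, -8--5=-3, 0--8=8 -> [-3, -2, -3, 8]
Stage 3 (ABS): |-3|=3, |-2|=2, |-3|=3, |8|=8 -> [3, 2, 3, 8]

Answer: 3 2 3 8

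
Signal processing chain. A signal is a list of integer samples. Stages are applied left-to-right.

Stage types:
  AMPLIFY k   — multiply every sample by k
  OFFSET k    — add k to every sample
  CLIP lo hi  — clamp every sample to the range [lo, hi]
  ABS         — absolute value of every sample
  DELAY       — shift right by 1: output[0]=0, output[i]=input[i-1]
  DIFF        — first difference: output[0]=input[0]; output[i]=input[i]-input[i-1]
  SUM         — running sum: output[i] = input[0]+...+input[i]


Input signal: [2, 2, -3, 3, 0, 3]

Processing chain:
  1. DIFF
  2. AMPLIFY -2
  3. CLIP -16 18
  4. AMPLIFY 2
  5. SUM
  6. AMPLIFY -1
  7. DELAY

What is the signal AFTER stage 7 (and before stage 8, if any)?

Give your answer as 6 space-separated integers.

Input: [2, 2, -3, 3, 0, 3]
Stage 1 (DIFF): s[0]=2, 2-2=0, -3-2=-5, 3--3=6, 0-3=-3, 3-0=3 -> [2, 0, -5, 6, -3, 3]
Stage 2 (AMPLIFY -2): 2*-2=-4, 0*-2=0, -5*-2=10, 6*-2=-12, -3*-2=6, 3*-2=-6 -> [-4, 0, 10, -12, 6, -6]
Stage 3 (CLIP -16 18): clip(-4,-16,18)=-4, clip(0,-16,18)=0, clip(10,-16,18)=10, clip(-12,-16,18)=-12, clip(6,-16,18)=6, clip(-6,-16,18)=-6 -> [-4, 0, 10, -12, 6, -6]
Stage 4 (AMPLIFY 2): -4*2=-8, 0*2=0, 10*2=20, -12*2=-24, 6*2=12, -6*2=-12 -> [-8, 0, 20, -24, 12, -12]
Stage 5 (SUM): sum[0..0]=-8, sum[0..1]=-8, sum[0..2]=12, sum[0..3]=-12, sum[0..4]=0, sum[0..5]=-12 -> [-8, -8, 12, -12, 0, -12]
Stage 6 (AMPLIFY -1): -8*-1=8, -8*-1=8, 12*-1=-12, -12*-1=12, 0*-1=0, -12*-1=12 -> [8, 8, -12, 12, 0, 12]
Stage 7 (DELAY): [0, 8, 8, -12, 12, 0] = [0, 8, 8, -12, 12, 0] -> [0, 8, 8, -12, 12, 0]

Answer: 0 8 8 -12 12 0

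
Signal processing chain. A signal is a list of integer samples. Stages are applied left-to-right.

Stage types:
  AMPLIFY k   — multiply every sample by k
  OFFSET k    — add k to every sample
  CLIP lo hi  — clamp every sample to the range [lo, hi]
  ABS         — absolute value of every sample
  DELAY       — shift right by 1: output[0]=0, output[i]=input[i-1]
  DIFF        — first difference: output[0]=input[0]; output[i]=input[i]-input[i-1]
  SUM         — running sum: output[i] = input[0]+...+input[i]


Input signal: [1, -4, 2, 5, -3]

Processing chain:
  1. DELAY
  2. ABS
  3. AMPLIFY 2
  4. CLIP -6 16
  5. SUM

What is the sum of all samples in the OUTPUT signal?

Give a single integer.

Input: [1, -4, 2, 5, -3]
Stage 1 (DELAY): [0, 1, -4, 2, 5] = [0, 1, -4, 2, 5] -> [0, 1, -4, 2, 5]
Stage 2 (ABS): |0|=0, |1|=1, |-4|=4, |2|=2, |5|=5 -> [0, 1, 4, 2, 5]
Stage 3 (AMPLIFY 2): 0*2=0, 1*2=2, 4*2=8, 2*2=4, 5*2=10 -> [0, 2, 8, 4, 10]
Stage 4 (CLIP -6 16): clip(0,-6,16)=0, clip(2,-6,16)=2, clip(8,-6,16)=8, clip(4,-6,16)=4, clip(10,-6,16)=10 -> [0, 2, 8, 4, 10]
Stage 5 (SUM): sum[0..0]=0, sum[0..1]=2, sum[0..2]=10, sum[0..3]=14, sum[0..4]=24 -> [0, 2, 10, 14, 24]
Output sum: 50

Answer: 50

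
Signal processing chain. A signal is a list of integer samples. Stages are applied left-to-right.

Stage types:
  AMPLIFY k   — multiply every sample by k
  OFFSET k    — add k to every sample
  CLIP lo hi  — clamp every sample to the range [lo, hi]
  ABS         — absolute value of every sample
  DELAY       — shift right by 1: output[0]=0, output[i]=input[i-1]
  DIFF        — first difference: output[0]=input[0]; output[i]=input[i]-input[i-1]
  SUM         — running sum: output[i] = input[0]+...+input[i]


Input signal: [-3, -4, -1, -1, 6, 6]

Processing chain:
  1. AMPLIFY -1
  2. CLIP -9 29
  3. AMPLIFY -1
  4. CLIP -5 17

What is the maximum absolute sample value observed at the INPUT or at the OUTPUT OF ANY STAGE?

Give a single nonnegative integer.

Input: [-3, -4, -1, -1, 6, 6] (max |s|=6)
Stage 1 (AMPLIFY -1): -3*-1=3, -4*-1=4, -1*-1=1, -1*-1=1, 6*-1=-6, 6*-1=-6 -> [3, 4, 1, 1, -6, -6] (max |s|=6)
Stage 2 (CLIP -9 29): clip(3,-9,29)=3, clip(4,-9,29)=4, clip(1,-9,29)=1, clip(1,-9,29)=1, clip(-6,-9,29)=-6, clip(-6,-9,29)=-6 -> [3, 4, 1, 1, -6, -6] (max |s|=6)
Stage 3 (AMPLIFY -1): 3*-1=-3, 4*-1=-4, 1*-1=-1, 1*-1=-1, -6*-1=6, -6*-1=6 -> [-3, -4, -1, -1, 6, 6] (max |s|=6)
Stage 4 (CLIP -5 17): clip(-3,-5,17)=-3, clip(-4,-5,17)=-4, clip(-1,-5,17)=-1, clip(-1,-5,17)=-1, clip(6,-5,17)=6, clip(6,-5,17)=6 -> [-3, -4, -1, -1, 6, 6] (max |s|=6)
Overall max amplitude: 6

Answer: 6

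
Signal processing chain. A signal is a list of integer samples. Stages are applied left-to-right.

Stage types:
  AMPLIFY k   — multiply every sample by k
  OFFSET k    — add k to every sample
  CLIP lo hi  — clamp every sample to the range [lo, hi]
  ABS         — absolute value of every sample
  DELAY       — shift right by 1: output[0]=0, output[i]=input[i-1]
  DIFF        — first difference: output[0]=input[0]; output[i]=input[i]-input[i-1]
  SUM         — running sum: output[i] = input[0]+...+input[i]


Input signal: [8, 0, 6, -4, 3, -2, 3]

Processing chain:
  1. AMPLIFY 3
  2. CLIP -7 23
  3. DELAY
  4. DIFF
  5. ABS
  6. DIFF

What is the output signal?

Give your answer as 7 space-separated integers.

Input: [8, 0, 6, -4, 3, -2, 3]
Stage 1 (AMPLIFY 3): 8*3=24, 0*3=0, 6*3=18, -4*3=-12, 3*3=9, -2*3=-6, 3*3=9 -> [24, 0, 18, -12, 9, -6, 9]
Stage 2 (CLIP -7 23): clip(24,-7,23)=23, clip(0,-7,23)=0, clip(18,-7,23)=18, clip(-12,-7,23)=-7, clip(9,-7,23)=9, clip(-6,-7,23)=-6, clip(9,-7,23)=9 -> [23, 0, 18, -7, 9, -6, 9]
Stage 3 (DELAY): [0, 23, 0, 18, -7, 9, -6] = [0, 23, 0, 18, -7, 9, -6] -> [0, 23, 0, 18, -7, 9, -6]
Stage 4 (DIFF): s[0]=0, 23-0=23, 0-23=-23, 18-0=18, -7-18=-25, 9--7=16, -6-9=-15 -> [0, 23, -23, 18, -25, 16, -15]
Stage 5 (ABS): |0|=0, |23|=23, |-23|=23, |18|=18, |-25|=25, |16|=16, |-15|=15 -> [0, 23, 23, 18, 25, 16, 15]
Stage 6 (DIFF): s[0]=0, 23-0=23, 23-23=0, 18-23=-5, 25-18=7, 16-25=-9, 15-16=-1 -> [0, 23, 0, -5, 7, -9, -1]

Answer: 0 23 0 -5 7 -9 -1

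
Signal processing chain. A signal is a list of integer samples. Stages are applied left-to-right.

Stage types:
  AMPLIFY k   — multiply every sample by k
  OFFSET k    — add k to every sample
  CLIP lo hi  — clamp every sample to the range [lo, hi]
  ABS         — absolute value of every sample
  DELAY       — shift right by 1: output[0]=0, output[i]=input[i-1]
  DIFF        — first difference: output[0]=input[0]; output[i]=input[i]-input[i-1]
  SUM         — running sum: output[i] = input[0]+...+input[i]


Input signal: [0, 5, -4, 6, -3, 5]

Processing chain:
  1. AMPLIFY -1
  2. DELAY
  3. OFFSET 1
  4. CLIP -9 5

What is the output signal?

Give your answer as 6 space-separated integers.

Answer: 1 1 -4 5 -5 4

Derivation:
Input: [0, 5, -4, 6, -3, 5]
Stage 1 (AMPLIFY -1): 0*-1=0, 5*-1=-5, -4*-1=4, 6*-1=-6, -3*-1=3, 5*-1=-5 -> [0, -5, 4, -6, 3, -5]
Stage 2 (DELAY): [0, 0, -5, 4, -6, 3] = [0, 0, -5, 4, -6, 3] -> [0, 0, -5, 4, -6, 3]
Stage 3 (OFFSET 1): 0+1=1, 0+1=1, -5+1=-4, 4+1=5, -6+1=-5, 3+1=4 -> [1, 1, -4, 5, -5, 4]
Stage 4 (CLIP -9 5): clip(1,-9,5)=1, clip(1,-9,5)=1, clip(-4,-9,5)=-4, clip(5,-9,5)=5, clip(-5,-9,5)=-5, clip(4,-9,5)=4 -> [1, 1, -4, 5, -5, 4]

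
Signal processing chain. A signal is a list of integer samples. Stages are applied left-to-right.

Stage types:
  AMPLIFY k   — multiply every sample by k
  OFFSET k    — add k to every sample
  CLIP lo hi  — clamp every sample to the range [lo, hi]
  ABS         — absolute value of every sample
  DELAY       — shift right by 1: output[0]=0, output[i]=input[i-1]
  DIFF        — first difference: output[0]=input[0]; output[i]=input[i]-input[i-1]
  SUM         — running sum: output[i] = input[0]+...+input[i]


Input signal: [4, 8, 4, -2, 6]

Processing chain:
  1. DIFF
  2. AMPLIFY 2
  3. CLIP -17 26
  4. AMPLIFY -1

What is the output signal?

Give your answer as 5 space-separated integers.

Answer: -8 -8 8 12 -16

Derivation:
Input: [4, 8, 4, -2, 6]
Stage 1 (DIFF): s[0]=4, 8-4=4, 4-8=-4, -2-4=-6, 6--2=8 -> [4, 4, -4, -6, 8]
Stage 2 (AMPLIFY 2): 4*2=8, 4*2=8, -4*2=-8, -6*2=-12, 8*2=16 -> [8, 8, -8, -12, 16]
Stage 3 (CLIP -17 26): clip(8,-17,26)=8, clip(8,-17,26)=8, clip(-8,-17,26)=-8, clip(-12,-17,26)=-12, clip(16,-17,26)=16 -> [8, 8, -8, -12, 16]
Stage 4 (AMPLIFY -1): 8*-1=-8, 8*-1=-8, -8*-1=8, -12*-1=12, 16*-1=-16 -> [-8, -8, 8, 12, -16]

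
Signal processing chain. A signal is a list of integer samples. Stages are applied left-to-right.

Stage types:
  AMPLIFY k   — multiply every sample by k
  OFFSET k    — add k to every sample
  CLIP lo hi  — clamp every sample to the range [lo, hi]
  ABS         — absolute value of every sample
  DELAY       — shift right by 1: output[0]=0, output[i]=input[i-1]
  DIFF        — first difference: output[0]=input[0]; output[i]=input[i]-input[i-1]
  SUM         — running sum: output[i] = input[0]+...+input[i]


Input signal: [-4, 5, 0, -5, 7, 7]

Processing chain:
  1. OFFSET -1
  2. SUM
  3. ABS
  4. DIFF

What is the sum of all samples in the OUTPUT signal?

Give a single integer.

Answer: 4

Derivation:
Input: [-4, 5, 0, -5, 7, 7]
Stage 1 (OFFSET -1): -4+-1=-5, 5+-1=4, 0+-1=-1, -5+-1=-6, 7+-1=6, 7+-1=6 -> [-5, 4, -1, -6, 6, 6]
Stage 2 (SUM): sum[0..0]=-5, sum[0..1]=-1, sum[0..2]=-2, sum[0..3]=-8, sum[0..4]=-2, sum[0..5]=4 -> [-5, -1, -2, -8, -2, 4]
Stage 3 (ABS): |-5|=5, |-1|=1, |-2|=2, |-8|=8, |-2|=2, |4|=4 -> [5, 1, 2, 8, 2, 4]
Stage 4 (DIFF): s[0]=5, 1-5=-4, 2-1=1, 8-2=6, 2-8=-6, 4-2=2 -> [5, -4, 1, 6, -6, 2]
Output sum: 4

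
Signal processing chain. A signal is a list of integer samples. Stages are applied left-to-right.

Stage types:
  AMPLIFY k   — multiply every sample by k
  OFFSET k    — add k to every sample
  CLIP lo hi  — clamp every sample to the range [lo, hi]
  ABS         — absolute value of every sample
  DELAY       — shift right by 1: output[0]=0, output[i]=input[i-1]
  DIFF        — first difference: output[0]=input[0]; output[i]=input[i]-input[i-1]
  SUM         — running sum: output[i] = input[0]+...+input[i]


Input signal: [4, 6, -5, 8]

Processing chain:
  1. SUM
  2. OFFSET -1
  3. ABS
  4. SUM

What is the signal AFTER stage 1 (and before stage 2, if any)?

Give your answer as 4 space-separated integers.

Input: [4, 6, -5, 8]
Stage 1 (SUM): sum[0..0]=4, sum[0..1]=10, sum[0..2]=5, sum[0..3]=13 -> [4, 10, 5, 13]

Answer: 4 10 5 13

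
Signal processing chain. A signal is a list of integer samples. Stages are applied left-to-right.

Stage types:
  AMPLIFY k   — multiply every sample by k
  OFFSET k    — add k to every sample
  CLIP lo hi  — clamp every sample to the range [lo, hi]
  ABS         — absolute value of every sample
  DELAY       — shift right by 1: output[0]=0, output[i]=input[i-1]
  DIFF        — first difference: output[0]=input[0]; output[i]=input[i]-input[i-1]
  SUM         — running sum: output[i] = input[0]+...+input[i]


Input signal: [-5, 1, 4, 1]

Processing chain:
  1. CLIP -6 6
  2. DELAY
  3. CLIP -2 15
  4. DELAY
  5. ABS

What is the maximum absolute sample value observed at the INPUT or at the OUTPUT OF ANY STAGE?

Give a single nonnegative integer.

Input: [-5, 1, 4, 1] (max |s|=5)
Stage 1 (CLIP -6 6): clip(-5,-6,6)=-5, clip(1,-6,6)=1, clip(4,-6,6)=4, clip(1,-6,6)=1 -> [-5, 1, 4, 1] (max |s|=5)
Stage 2 (DELAY): [0, -5, 1, 4] = [0, -5, 1, 4] -> [0, -5, 1, 4] (max |s|=5)
Stage 3 (CLIP -2 15): clip(0,-2,15)=0, clip(-5,-2,15)=-2, clip(1,-2,15)=1, clip(4,-2,15)=4 -> [0, -2, 1, 4] (max |s|=4)
Stage 4 (DELAY): [0, 0, -2, 1] = [0, 0, -2, 1] -> [0, 0, -2, 1] (max |s|=2)
Stage 5 (ABS): |0|=0, |0|=0, |-2|=2, |1|=1 -> [0, 0, 2, 1] (max |s|=2)
Overall max amplitude: 5

Answer: 5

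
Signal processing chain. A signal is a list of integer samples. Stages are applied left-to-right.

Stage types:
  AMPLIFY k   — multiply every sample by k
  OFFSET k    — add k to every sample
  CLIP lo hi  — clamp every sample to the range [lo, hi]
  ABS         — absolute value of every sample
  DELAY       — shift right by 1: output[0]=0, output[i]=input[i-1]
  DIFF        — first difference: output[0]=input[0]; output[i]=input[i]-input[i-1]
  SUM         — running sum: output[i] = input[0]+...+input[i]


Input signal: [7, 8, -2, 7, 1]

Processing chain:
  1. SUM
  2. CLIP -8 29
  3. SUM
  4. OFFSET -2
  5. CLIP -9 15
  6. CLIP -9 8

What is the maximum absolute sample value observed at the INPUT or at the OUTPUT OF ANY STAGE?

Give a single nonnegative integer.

Answer: 76

Derivation:
Input: [7, 8, -2, 7, 1] (max |s|=8)
Stage 1 (SUM): sum[0..0]=7, sum[0..1]=15, sum[0..2]=13, sum[0..3]=20, sum[0..4]=21 -> [7, 15, 13, 20, 21] (max |s|=21)
Stage 2 (CLIP -8 29): clip(7,-8,29)=7, clip(15,-8,29)=15, clip(13,-8,29)=13, clip(20,-8,29)=20, clip(21,-8,29)=21 -> [7, 15, 13, 20, 21] (max |s|=21)
Stage 3 (SUM): sum[0..0]=7, sum[0..1]=22, sum[0..2]=35, sum[0..3]=55, sum[0..4]=76 -> [7, 22, 35, 55, 76] (max |s|=76)
Stage 4 (OFFSET -2): 7+-2=5, 22+-2=20, 35+-2=33, 55+-2=53, 76+-2=74 -> [5, 20, 33, 53, 74] (max |s|=74)
Stage 5 (CLIP -9 15): clip(5,-9,15)=5, clip(20,-9,15)=15, clip(33,-9,15)=15, clip(53,-9,15)=15, clip(74,-9,15)=15 -> [5, 15, 15, 15, 15] (max |s|=15)
Stage 6 (CLIP -9 8): clip(5,-9,8)=5, clip(15,-9,8)=8, clip(15,-9,8)=8, clip(15,-9,8)=8, clip(15,-9,8)=8 -> [5, 8, 8, 8, 8] (max |s|=8)
Overall max amplitude: 76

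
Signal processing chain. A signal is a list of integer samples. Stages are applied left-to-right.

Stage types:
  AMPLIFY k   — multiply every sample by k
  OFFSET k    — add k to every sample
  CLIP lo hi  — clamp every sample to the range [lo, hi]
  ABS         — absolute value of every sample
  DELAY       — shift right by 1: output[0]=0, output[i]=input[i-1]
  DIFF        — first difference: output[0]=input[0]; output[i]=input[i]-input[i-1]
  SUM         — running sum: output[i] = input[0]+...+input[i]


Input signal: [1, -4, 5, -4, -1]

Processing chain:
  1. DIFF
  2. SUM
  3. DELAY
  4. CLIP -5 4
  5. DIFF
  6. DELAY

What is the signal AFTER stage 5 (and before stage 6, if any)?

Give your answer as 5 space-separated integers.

Answer: 0 1 -5 8 -8

Derivation:
Input: [1, -4, 5, -4, -1]
Stage 1 (DIFF): s[0]=1, -4-1=-5, 5--4=9, -4-5=-9, -1--4=3 -> [1, -5, 9, -9, 3]
Stage 2 (SUM): sum[0..0]=1, sum[0..1]=-4, sum[0..2]=5, sum[0..3]=-4, sum[0..4]=-1 -> [1, -4, 5, -4, -1]
Stage 3 (DELAY): [0, 1, -4, 5, -4] = [0, 1, -4, 5, -4] -> [0, 1, -4, 5, -4]
Stage 4 (CLIP -5 4): clip(0,-5,4)=0, clip(1,-5,4)=1, clip(-4,-5,4)=-4, clip(5,-5,4)=4, clip(-4,-5,4)=-4 -> [0, 1, -4, 4, -4]
Stage 5 (DIFF): s[0]=0, 1-0=1, -4-1=-5, 4--4=8, -4-4=-8 -> [0, 1, -5, 8, -8]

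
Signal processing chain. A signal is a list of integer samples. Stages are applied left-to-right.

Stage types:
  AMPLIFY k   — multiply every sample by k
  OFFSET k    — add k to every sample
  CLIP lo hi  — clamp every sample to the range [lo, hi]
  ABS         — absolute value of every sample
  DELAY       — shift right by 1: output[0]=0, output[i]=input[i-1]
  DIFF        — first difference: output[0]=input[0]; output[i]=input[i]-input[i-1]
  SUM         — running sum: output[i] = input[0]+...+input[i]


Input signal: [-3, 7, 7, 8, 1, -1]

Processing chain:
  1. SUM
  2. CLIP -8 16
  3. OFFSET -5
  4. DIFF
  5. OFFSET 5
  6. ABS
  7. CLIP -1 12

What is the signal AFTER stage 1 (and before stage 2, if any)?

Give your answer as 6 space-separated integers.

Input: [-3, 7, 7, 8, 1, -1]
Stage 1 (SUM): sum[0..0]=-3, sum[0..1]=4, sum[0..2]=11, sum[0..3]=19, sum[0..4]=20, sum[0..5]=19 -> [-3, 4, 11, 19, 20, 19]

Answer: -3 4 11 19 20 19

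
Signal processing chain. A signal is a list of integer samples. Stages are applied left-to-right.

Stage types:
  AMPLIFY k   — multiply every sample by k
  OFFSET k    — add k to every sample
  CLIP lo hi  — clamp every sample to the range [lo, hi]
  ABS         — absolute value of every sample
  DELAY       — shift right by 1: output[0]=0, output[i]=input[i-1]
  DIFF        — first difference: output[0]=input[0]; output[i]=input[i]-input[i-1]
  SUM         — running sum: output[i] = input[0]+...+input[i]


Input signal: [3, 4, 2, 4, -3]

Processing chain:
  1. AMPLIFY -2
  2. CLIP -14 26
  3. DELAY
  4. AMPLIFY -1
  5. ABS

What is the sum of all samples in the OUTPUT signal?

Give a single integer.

Answer: 26

Derivation:
Input: [3, 4, 2, 4, -3]
Stage 1 (AMPLIFY -2): 3*-2=-6, 4*-2=-8, 2*-2=-4, 4*-2=-8, -3*-2=6 -> [-6, -8, -4, -8, 6]
Stage 2 (CLIP -14 26): clip(-6,-14,26)=-6, clip(-8,-14,26)=-8, clip(-4,-14,26)=-4, clip(-8,-14,26)=-8, clip(6,-14,26)=6 -> [-6, -8, -4, -8, 6]
Stage 3 (DELAY): [0, -6, -8, -4, -8] = [0, -6, -8, -4, -8] -> [0, -6, -8, -4, -8]
Stage 4 (AMPLIFY -1): 0*-1=0, -6*-1=6, -8*-1=8, -4*-1=4, -8*-1=8 -> [0, 6, 8, 4, 8]
Stage 5 (ABS): |0|=0, |6|=6, |8|=8, |4|=4, |8|=8 -> [0, 6, 8, 4, 8]
Output sum: 26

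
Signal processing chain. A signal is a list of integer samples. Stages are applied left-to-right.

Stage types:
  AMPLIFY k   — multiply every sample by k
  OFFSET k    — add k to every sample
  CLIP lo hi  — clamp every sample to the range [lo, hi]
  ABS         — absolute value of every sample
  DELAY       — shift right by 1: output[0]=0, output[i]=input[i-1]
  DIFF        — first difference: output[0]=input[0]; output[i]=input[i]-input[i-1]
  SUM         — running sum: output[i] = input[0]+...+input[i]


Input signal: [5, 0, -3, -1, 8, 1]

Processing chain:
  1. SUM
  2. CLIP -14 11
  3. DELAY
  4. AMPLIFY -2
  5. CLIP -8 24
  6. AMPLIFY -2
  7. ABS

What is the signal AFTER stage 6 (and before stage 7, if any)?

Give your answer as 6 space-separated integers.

Input: [5, 0, -3, -1, 8, 1]
Stage 1 (SUM): sum[0..0]=5, sum[0..1]=5, sum[0..2]=2, sum[0..3]=1, sum[0..4]=9, sum[0..5]=10 -> [5, 5, 2, 1, 9, 10]
Stage 2 (CLIP -14 11): clip(5,-14,11)=5, clip(5,-14,11)=5, clip(2,-14,11)=2, clip(1,-14,11)=1, clip(9,-14,11)=9, clip(10,-14,11)=10 -> [5, 5, 2, 1, 9, 10]
Stage 3 (DELAY): [0, 5, 5, 2, 1, 9] = [0, 5, 5, 2, 1, 9] -> [0, 5, 5, 2, 1, 9]
Stage 4 (AMPLIFY -2): 0*-2=0, 5*-2=-10, 5*-2=-10, 2*-2=-4, 1*-2=-2, 9*-2=-18 -> [0, -10, -10, -4, -2, -18]
Stage 5 (CLIP -8 24): clip(0,-8,24)=0, clip(-10,-8,24)=-8, clip(-10,-8,24)=-8, clip(-4,-8,24)=-4, clip(-2,-8,24)=-2, clip(-18,-8,24)=-8 -> [0, -8, -8, -4, -2, -8]
Stage 6 (AMPLIFY -2): 0*-2=0, -8*-2=16, -8*-2=16, -4*-2=8, -2*-2=4, -8*-2=16 -> [0, 16, 16, 8, 4, 16]

Answer: 0 16 16 8 4 16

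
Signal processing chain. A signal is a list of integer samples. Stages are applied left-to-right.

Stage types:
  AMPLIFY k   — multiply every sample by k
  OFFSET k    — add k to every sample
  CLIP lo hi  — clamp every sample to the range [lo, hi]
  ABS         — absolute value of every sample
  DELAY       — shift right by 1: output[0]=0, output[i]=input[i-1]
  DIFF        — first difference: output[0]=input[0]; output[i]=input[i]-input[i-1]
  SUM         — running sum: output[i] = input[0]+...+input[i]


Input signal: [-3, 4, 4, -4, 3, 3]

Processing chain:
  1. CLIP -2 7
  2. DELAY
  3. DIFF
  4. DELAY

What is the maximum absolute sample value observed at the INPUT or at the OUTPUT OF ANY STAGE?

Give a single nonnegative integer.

Answer: 6

Derivation:
Input: [-3, 4, 4, -4, 3, 3] (max |s|=4)
Stage 1 (CLIP -2 7): clip(-3,-2,7)=-2, clip(4,-2,7)=4, clip(4,-2,7)=4, clip(-4,-2,7)=-2, clip(3,-2,7)=3, clip(3,-2,7)=3 -> [-2, 4, 4, -2, 3, 3] (max |s|=4)
Stage 2 (DELAY): [0, -2, 4, 4, -2, 3] = [0, -2, 4, 4, -2, 3] -> [0, -2, 4, 4, -2, 3] (max |s|=4)
Stage 3 (DIFF): s[0]=0, -2-0=-2, 4--2=6, 4-4=0, -2-4=-6, 3--2=5 -> [0, -2, 6, 0, -6, 5] (max |s|=6)
Stage 4 (DELAY): [0, 0, -2, 6, 0, -6] = [0, 0, -2, 6, 0, -6] -> [0, 0, -2, 6, 0, -6] (max |s|=6)
Overall max amplitude: 6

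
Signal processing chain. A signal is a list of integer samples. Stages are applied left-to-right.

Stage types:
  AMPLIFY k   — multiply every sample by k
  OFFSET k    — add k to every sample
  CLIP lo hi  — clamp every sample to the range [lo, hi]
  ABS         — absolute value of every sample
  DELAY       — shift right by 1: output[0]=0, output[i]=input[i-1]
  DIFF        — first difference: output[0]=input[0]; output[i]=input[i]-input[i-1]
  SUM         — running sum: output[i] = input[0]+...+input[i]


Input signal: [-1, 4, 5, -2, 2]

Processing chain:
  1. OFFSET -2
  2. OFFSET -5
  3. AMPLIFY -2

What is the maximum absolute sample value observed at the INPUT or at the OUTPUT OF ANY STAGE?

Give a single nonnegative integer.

Answer: 18

Derivation:
Input: [-1, 4, 5, -2, 2] (max |s|=5)
Stage 1 (OFFSET -2): -1+-2=-3, 4+-2=2, 5+-2=3, -2+-2=-4, 2+-2=0 -> [-3, 2, 3, -4, 0] (max |s|=4)
Stage 2 (OFFSET -5): -3+-5=-8, 2+-5=-3, 3+-5=-2, -4+-5=-9, 0+-5=-5 -> [-8, -3, -2, -9, -5] (max |s|=9)
Stage 3 (AMPLIFY -2): -8*-2=16, -3*-2=6, -2*-2=4, -9*-2=18, -5*-2=10 -> [16, 6, 4, 18, 10] (max |s|=18)
Overall max amplitude: 18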